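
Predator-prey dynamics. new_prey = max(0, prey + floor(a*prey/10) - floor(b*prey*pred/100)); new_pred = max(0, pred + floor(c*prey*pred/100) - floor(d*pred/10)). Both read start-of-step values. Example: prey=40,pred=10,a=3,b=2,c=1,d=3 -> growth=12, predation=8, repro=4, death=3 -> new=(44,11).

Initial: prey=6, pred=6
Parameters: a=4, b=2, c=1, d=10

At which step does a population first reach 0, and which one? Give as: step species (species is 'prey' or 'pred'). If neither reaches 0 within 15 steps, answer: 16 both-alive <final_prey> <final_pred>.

Step 1: prey: 6+2-0=8; pred: 6+0-6=0
First extinction: pred at step 1

Answer: 1 pred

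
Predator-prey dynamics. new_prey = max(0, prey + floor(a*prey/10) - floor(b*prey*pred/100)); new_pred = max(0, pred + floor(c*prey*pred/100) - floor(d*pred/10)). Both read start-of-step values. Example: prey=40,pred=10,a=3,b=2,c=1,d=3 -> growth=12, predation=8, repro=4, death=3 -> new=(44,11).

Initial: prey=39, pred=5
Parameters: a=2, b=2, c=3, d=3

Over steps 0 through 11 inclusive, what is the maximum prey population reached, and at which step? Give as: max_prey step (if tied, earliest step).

Answer: 44 2

Derivation:
Step 1: prey: 39+7-3=43; pred: 5+5-1=9
Step 2: prey: 43+8-7=44; pred: 9+11-2=18
Step 3: prey: 44+8-15=37; pred: 18+23-5=36
Step 4: prey: 37+7-26=18; pred: 36+39-10=65
Step 5: prey: 18+3-23=0; pred: 65+35-19=81
Step 6: prey: 0+0-0=0; pred: 81+0-24=57
Step 7: prey: 0+0-0=0; pred: 57+0-17=40
Step 8: prey: 0+0-0=0; pred: 40+0-12=28
Step 9: prey: 0+0-0=0; pred: 28+0-8=20
Step 10: prey: 0+0-0=0; pred: 20+0-6=14
Step 11: prey: 0+0-0=0; pred: 14+0-4=10
Max prey = 44 at step 2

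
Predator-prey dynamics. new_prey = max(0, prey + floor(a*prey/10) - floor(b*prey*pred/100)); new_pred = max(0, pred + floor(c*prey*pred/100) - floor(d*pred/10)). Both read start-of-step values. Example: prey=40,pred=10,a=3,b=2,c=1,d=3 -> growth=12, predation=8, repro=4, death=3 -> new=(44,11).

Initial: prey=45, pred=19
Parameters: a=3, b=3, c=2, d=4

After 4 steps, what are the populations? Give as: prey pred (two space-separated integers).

Answer: 1 21

Derivation:
Step 1: prey: 45+13-25=33; pred: 19+17-7=29
Step 2: prey: 33+9-28=14; pred: 29+19-11=37
Step 3: prey: 14+4-15=3; pred: 37+10-14=33
Step 4: prey: 3+0-2=1; pred: 33+1-13=21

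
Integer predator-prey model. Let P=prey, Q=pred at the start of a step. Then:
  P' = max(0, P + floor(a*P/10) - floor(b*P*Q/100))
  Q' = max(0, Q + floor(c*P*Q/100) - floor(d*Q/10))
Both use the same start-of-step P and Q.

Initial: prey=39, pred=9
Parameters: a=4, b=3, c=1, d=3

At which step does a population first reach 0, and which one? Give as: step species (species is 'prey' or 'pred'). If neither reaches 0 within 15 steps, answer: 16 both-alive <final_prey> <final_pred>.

Answer: 16 both-alive 13 5

Derivation:
Step 1: prey: 39+15-10=44; pred: 9+3-2=10
Step 2: prey: 44+17-13=48; pred: 10+4-3=11
Step 3: prey: 48+19-15=52; pred: 11+5-3=13
Step 4: prey: 52+20-20=52; pred: 13+6-3=16
Step 5: prey: 52+20-24=48; pred: 16+8-4=20
Step 6: prey: 48+19-28=39; pred: 20+9-6=23
Step 7: prey: 39+15-26=28; pred: 23+8-6=25
Step 8: prey: 28+11-21=18; pred: 25+7-7=25
Step 9: prey: 18+7-13=12; pred: 25+4-7=22
Step 10: prey: 12+4-7=9; pred: 22+2-6=18
Step 11: prey: 9+3-4=8; pred: 18+1-5=14
Step 12: prey: 8+3-3=8; pred: 14+1-4=11
Step 13: prey: 8+3-2=9; pred: 11+0-3=8
Step 14: prey: 9+3-2=10; pred: 8+0-2=6
Step 15: prey: 10+4-1=13; pred: 6+0-1=5
No extinction within 15 steps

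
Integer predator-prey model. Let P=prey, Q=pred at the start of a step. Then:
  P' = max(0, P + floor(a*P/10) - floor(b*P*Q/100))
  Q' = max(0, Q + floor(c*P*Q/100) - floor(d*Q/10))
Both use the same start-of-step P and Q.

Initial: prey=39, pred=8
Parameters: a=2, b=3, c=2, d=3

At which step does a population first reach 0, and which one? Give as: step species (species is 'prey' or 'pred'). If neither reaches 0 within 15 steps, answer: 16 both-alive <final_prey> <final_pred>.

Step 1: prey: 39+7-9=37; pred: 8+6-2=12
Step 2: prey: 37+7-13=31; pred: 12+8-3=17
Step 3: prey: 31+6-15=22; pred: 17+10-5=22
Step 4: prey: 22+4-14=12; pred: 22+9-6=25
Step 5: prey: 12+2-9=5; pred: 25+6-7=24
Step 6: prey: 5+1-3=3; pred: 24+2-7=19
Step 7: prey: 3+0-1=2; pred: 19+1-5=15
Step 8: prey: 2+0-0=2; pred: 15+0-4=11
Step 9: prey: 2+0-0=2; pred: 11+0-3=8
Step 10: prey: 2+0-0=2; pred: 8+0-2=6
Step 11: prey: 2+0-0=2; pred: 6+0-1=5
Step 12: prey: 2+0-0=2; pred: 5+0-1=4
Step 13: prey: 2+0-0=2; pred: 4+0-1=3
Step 14: prey: 2+0-0=2; pred: 3+0-0=3
Steps 15-15: state stable at prey=2, pred=3 (no change)
No extinction within 15 steps

Answer: 16 both-alive 2 3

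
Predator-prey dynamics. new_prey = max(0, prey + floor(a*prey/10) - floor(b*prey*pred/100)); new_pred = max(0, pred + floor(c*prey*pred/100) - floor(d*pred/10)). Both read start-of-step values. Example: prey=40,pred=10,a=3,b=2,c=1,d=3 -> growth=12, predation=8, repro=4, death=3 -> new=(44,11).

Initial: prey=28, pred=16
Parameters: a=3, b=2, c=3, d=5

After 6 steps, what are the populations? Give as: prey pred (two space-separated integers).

Step 1: prey: 28+8-8=28; pred: 16+13-8=21
Step 2: prey: 28+8-11=25; pred: 21+17-10=28
Step 3: prey: 25+7-14=18; pred: 28+21-14=35
Step 4: prey: 18+5-12=11; pred: 35+18-17=36
Step 5: prey: 11+3-7=7; pred: 36+11-18=29
Step 6: prey: 7+2-4=5; pred: 29+6-14=21

Answer: 5 21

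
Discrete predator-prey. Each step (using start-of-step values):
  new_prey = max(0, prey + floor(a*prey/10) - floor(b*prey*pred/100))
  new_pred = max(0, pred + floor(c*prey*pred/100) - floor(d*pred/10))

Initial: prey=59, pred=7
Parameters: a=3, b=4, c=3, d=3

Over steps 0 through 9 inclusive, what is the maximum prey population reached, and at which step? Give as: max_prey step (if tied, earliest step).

Answer: 60 1

Derivation:
Step 1: prey: 59+17-16=60; pred: 7+12-2=17
Step 2: prey: 60+18-40=38; pred: 17+30-5=42
Step 3: prey: 38+11-63=0; pred: 42+47-12=77
Step 4: prey: 0+0-0=0; pred: 77+0-23=54
Step 5: prey: 0+0-0=0; pred: 54+0-16=38
Step 6: prey: 0+0-0=0; pred: 38+0-11=27
Step 7: prey: 0+0-0=0; pred: 27+0-8=19
Step 8: prey: 0+0-0=0; pred: 19+0-5=14
Step 9: prey: 0+0-0=0; pred: 14+0-4=10
Max prey = 60 at step 1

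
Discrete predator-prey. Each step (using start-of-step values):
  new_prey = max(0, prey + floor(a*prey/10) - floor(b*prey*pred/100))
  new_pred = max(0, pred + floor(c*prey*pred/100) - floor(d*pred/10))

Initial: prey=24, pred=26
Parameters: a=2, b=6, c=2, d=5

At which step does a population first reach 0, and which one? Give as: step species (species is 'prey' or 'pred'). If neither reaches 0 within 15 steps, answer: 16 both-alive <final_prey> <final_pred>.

Step 1: prey: 24+4-37=0; pred: 26+12-13=25
First extinction: prey at step 1

Answer: 1 prey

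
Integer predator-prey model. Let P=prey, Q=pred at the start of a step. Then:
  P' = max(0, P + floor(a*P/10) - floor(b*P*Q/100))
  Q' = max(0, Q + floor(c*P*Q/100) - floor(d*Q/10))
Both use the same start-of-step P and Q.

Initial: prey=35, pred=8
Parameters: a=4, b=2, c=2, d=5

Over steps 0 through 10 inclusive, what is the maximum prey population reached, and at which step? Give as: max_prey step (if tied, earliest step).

Answer: 66 4

Derivation:
Step 1: prey: 35+14-5=44; pred: 8+5-4=9
Step 2: prey: 44+17-7=54; pred: 9+7-4=12
Step 3: prey: 54+21-12=63; pred: 12+12-6=18
Step 4: prey: 63+25-22=66; pred: 18+22-9=31
Step 5: prey: 66+26-40=52; pred: 31+40-15=56
Step 6: prey: 52+20-58=14; pred: 56+58-28=86
Step 7: prey: 14+5-24=0; pred: 86+24-43=67
Step 8: prey: 0+0-0=0; pred: 67+0-33=34
Step 9: prey: 0+0-0=0; pred: 34+0-17=17
Step 10: prey: 0+0-0=0; pred: 17+0-8=9
Max prey = 66 at step 4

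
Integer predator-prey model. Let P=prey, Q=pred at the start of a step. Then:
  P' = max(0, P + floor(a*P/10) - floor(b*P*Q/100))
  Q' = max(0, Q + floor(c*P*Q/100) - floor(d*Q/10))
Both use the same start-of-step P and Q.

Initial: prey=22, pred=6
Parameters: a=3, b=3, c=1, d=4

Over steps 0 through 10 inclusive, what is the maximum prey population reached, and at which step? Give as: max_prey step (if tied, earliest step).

Step 1: prey: 22+6-3=25; pred: 6+1-2=5
Step 2: prey: 25+7-3=29; pred: 5+1-2=4
Step 3: prey: 29+8-3=34; pred: 4+1-1=4
Step 4: prey: 34+10-4=40; pred: 4+1-1=4
Step 5: prey: 40+12-4=48; pred: 4+1-1=4
Step 6: prey: 48+14-5=57; pred: 4+1-1=4
Step 7: prey: 57+17-6=68; pred: 4+2-1=5
Step 8: prey: 68+20-10=78; pred: 5+3-2=6
Step 9: prey: 78+23-14=87; pred: 6+4-2=8
Step 10: prey: 87+26-20=93; pred: 8+6-3=11
Max prey = 93 at step 10

Answer: 93 10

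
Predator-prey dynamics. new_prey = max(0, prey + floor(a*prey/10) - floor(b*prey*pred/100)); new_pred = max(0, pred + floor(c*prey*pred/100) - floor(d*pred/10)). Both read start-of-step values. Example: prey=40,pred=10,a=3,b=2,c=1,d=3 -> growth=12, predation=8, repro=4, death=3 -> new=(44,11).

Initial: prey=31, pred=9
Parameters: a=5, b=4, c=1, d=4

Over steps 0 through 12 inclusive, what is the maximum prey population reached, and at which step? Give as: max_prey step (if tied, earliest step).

Answer: 85 7

Derivation:
Step 1: prey: 31+15-11=35; pred: 9+2-3=8
Step 2: prey: 35+17-11=41; pred: 8+2-3=7
Step 3: prey: 41+20-11=50; pred: 7+2-2=7
Step 4: prey: 50+25-14=61; pred: 7+3-2=8
Step 5: prey: 61+30-19=72; pred: 8+4-3=9
Step 6: prey: 72+36-25=83; pred: 9+6-3=12
Step 7: prey: 83+41-39=85; pred: 12+9-4=17
Step 8: prey: 85+42-57=70; pred: 17+14-6=25
Step 9: prey: 70+35-70=35; pred: 25+17-10=32
Step 10: prey: 35+17-44=8; pred: 32+11-12=31
Step 11: prey: 8+4-9=3; pred: 31+2-12=21
Step 12: prey: 3+1-2=2; pred: 21+0-8=13
Max prey = 85 at step 7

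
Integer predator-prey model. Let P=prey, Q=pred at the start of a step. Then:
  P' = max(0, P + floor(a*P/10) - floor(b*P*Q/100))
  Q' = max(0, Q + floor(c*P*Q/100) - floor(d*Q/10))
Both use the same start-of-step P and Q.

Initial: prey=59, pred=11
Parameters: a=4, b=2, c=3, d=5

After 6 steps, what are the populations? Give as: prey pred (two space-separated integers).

Answer: 0 28

Derivation:
Step 1: prey: 59+23-12=70; pred: 11+19-5=25
Step 2: prey: 70+28-35=63; pred: 25+52-12=65
Step 3: prey: 63+25-81=7; pred: 65+122-32=155
Step 4: prey: 7+2-21=0; pred: 155+32-77=110
Step 5: prey: 0+0-0=0; pred: 110+0-55=55
Step 6: prey: 0+0-0=0; pred: 55+0-27=28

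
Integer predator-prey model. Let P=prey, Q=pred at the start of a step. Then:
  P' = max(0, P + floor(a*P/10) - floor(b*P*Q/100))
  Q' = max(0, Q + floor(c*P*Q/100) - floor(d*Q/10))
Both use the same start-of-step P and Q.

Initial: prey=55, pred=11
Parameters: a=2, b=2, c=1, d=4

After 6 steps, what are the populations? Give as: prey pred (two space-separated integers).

Answer: 31 16

Derivation:
Step 1: prey: 55+11-12=54; pred: 11+6-4=13
Step 2: prey: 54+10-14=50; pred: 13+7-5=15
Step 3: prey: 50+10-15=45; pred: 15+7-6=16
Step 4: prey: 45+9-14=40; pred: 16+7-6=17
Step 5: prey: 40+8-13=35; pred: 17+6-6=17
Step 6: prey: 35+7-11=31; pred: 17+5-6=16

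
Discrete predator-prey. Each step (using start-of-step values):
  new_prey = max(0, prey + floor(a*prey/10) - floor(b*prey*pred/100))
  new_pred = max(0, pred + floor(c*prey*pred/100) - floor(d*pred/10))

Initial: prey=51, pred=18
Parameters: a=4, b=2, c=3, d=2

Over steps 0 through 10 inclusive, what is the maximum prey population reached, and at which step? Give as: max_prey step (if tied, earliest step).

Answer: 53 1

Derivation:
Step 1: prey: 51+20-18=53; pred: 18+27-3=42
Step 2: prey: 53+21-44=30; pred: 42+66-8=100
Step 3: prey: 30+12-60=0; pred: 100+90-20=170
Step 4: prey: 0+0-0=0; pred: 170+0-34=136
Step 5: prey: 0+0-0=0; pred: 136+0-27=109
Step 6: prey: 0+0-0=0; pred: 109+0-21=88
Step 7: prey: 0+0-0=0; pred: 88+0-17=71
Step 8: prey: 0+0-0=0; pred: 71+0-14=57
Step 9: prey: 0+0-0=0; pred: 57+0-11=46
Step 10: prey: 0+0-0=0; pred: 46+0-9=37
Max prey = 53 at step 1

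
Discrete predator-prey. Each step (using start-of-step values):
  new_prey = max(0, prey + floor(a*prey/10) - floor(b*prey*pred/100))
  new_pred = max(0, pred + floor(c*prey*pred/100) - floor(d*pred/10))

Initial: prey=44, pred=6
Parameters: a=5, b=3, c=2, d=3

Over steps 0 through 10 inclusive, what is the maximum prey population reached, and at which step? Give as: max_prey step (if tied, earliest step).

Answer: 71 2

Derivation:
Step 1: prey: 44+22-7=59; pred: 6+5-1=10
Step 2: prey: 59+29-17=71; pred: 10+11-3=18
Step 3: prey: 71+35-38=68; pred: 18+25-5=38
Step 4: prey: 68+34-77=25; pred: 38+51-11=78
Step 5: prey: 25+12-58=0; pred: 78+39-23=94
Step 6: prey: 0+0-0=0; pred: 94+0-28=66
Step 7: prey: 0+0-0=0; pred: 66+0-19=47
Step 8: prey: 0+0-0=0; pred: 47+0-14=33
Step 9: prey: 0+0-0=0; pred: 33+0-9=24
Step 10: prey: 0+0-0=0; pred: 24+0-7=17
Max prey = 71 at step 2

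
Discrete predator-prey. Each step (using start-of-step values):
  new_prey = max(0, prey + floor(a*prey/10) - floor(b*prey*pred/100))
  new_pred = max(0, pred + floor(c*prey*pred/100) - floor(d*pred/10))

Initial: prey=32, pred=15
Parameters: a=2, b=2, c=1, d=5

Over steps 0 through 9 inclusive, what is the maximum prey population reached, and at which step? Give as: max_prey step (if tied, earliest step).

Answer: 55 9

Derivation:
Step 1: prey: 32+6-9=29; pred: 15+4-7=12
Step 2: prey: 29+5-6=28; pred: 12+3-6=9
Step 3: prey: 28+5-5=28; pred: 9+2-4=7
Step 4: prey: 28+5-3=30; pred: 7+1-3=5
Step 5: prey: 30+6-3=33; pred: 5+1-2=4
Step 6: prey: 33+6-2=37; pred: 4+1-2=3
Step 7: prey: 37+7-2=42; pred: 3+1-1=3
Step 8: prey: 42+8-2=48; pred: 3+1-1=3
Step 9: prey: 48+9-2=55; pred: 3+1-1=3
Max prey = 55 at step 9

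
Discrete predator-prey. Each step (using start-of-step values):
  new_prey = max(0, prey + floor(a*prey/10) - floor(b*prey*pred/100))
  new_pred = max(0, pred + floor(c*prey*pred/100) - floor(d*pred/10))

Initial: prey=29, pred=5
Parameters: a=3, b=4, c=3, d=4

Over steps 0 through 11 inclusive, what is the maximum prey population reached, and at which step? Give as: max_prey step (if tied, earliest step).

Answer: 33 2

Derivation:
Step 1: prey: 29+8-5=32; pred: 5+4-2=7
Step 2: prey: 32+9-8=33; pred: 7+6-2=11
Step 3: prey: 33+9-14=28; pred: 11+10-4=17
Step 4: prey: 28+8-19=17; pred: 17+14-6=25
Step 5: prey: 17+5-17=5; pred: 25+12-10=27
Step 6: prey: 5+1-5=1; pred: 27+4-10=21
Step 7: prey: 1+0-0=1; pred: 21+0-8=13
Step 8: prey: 1+0-0=1; pred: 13+0-5=8
Step 9: prey: 1+0-0=1; pred: 8+0-3=5
Step 10: prey: 1+0-0=1; pred: 5+0-2=3
Step 11: prey: 1+0-0=1; pred: 3+0-1=2
Max prey = 33 at step 2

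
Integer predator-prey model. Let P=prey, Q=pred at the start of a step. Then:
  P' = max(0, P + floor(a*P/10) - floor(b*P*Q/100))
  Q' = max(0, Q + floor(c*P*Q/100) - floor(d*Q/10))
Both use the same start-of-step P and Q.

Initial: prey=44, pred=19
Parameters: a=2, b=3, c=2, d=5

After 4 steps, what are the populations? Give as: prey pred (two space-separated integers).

Answer: 4 11

Derivation:
Step 1: prey: 44+8-25=27; pred: 19+16-9=26
Step 2: prey: 27+5-21=11; pred: 26+14-13=27
Step 3: prey: 11+2-8=5; pred: 27+5-13=19
Step 4: prey: 5+1-2=4; pred: 19+1-9=11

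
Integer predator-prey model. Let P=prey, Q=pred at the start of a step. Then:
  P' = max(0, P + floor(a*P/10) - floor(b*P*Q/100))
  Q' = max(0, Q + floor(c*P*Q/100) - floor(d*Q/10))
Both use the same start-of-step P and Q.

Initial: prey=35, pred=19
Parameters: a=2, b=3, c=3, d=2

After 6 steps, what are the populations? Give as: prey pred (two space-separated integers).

Answer: 0 24

Derivation:
Step 1: prey: 35+7-19=23; pred: 19+19-3=35
Step 2: prey: 23+4-24=3; pred: 35+24-7=52
Step 3: prey: 3+0-4=0; pred: 52+4-10=46
Step 4: prey: 0+0-0=0; pred: 46+0-9=37
Step 5: prey: 0+0-0=0; pred: 37+0-7=30
Step 6: prey: 0+0-0=0; pred: 30+0-6=24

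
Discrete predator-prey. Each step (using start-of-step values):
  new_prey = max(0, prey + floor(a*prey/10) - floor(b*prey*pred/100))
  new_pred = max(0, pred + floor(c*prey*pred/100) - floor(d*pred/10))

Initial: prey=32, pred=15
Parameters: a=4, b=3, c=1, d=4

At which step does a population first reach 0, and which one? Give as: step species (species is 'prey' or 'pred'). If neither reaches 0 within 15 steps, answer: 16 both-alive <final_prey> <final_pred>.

Answer: 16 both-alive 17 19

Derivation:
Step 1: prey: 32+12-14=30; pred: 15+4-6=13
Step 2: prey: 30+12-11=31; pred: 13+3-5=11
Step 3: prey: 31+12-10=33; pred: 11+3-4=10
Step 4: prey: 33+13-9=37; pred: 10+3-4=9
Step 5: prey: 37+14-9=42; pred: 9+3-3=9
Step 6: prey: 42+16-11=47; pred: 9+3-3=9
Step 7: prey: 47+18-12=53; pred: 9+4-3=10
Step 8: prey: 53+21-15=59; pred: 10+5-4=11
Step 9: prey: 59+23-19=63; pred: 11+6-4=13
Step 10: prey: 63+25-24=64; pred: 13+8-5=16
Step 11: prey: 64+25-30=59; pred: 16+10-6=20
Step 12: prey: 59+23-35=47; pred: 20+11-8=23
Step 13: prey: 47+18-32=33; pred: 23+10-9=24
Step 14: prey: 33+13-23=23; pred: 24+7-9=22
Step 15: prey: 23+9-15=17; pred: 22+5-8=19
No extinction within 15 steps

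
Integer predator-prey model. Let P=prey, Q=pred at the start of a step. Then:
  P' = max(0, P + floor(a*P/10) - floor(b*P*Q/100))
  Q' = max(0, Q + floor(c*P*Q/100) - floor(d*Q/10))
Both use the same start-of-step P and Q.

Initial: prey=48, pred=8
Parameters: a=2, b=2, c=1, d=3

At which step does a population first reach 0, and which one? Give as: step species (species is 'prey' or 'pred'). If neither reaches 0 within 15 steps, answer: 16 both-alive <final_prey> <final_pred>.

Answer: 16 both-alive 12 5

Derivation:
Step 1: prey: 48+9-7=50; pred: 8+3-2=9
Step 2: prey: 50+10-9=51; pred: 9+4-2=11
Step 3: prey: 51+10-11=50; pred: 11+5-3=13
Step 4: prey: 50+10-13=47; pred: 13+6-3=16
Step 5: prey: 47+9-15=41; pred: 16+7-4=19
Step 6: prey: 41+8-15=34; pred: 19+7-5=21
Step 7: prey: 34+6-14=26; pred: 21+7-6=22
Step 8: prey: 26+5-11=20; pred: 22+5-6=21
Step 9: prey: 20+4-8=16; pred: 21+4-6=19
Step 10: prey: 16+3-6=13; pred: 19+3-5=17
Step 11: prey: 13+2-4=11; pred: 17+2-5=14
Step 12: prey: 11+2-3=10; pred: 14+1-4=11
Step 13: prey: 10+2-2=10; pred: 11+1-3=9
Step 14: prey: 10+2-1=11; pred: 9+0-2=7
Step 15: prey: 11+2-1=12; pred: 7+0-2=5
No extinction within 15 steps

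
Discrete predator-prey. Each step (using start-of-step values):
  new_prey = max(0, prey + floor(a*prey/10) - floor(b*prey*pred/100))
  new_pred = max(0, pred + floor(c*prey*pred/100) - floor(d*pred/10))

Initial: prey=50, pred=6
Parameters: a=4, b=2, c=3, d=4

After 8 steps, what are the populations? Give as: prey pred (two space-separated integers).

Answer: 0 27

Derivation:
Step 1: prey: 50+20-6=64; pred: 6+9-2=13
Step 2: prey: 64+25-16=73; pred: 13+24-5=32
Step 3: prey: 73+29-46=56; pred: 32+70-12=90
Step 4: prey: 56+22-100=0; pred: 90+151-36=205
Step 5: prey: 0+0-0=0; pred: 205+0-82=123
Step 6: prey: 0+0-0=0; pred: 123+0-49=74
Step 7: prey: 0+0-0=0; pred: 74+0-29=45
Step 8: prey: 0+0-0=0; pred: 45+0-18=27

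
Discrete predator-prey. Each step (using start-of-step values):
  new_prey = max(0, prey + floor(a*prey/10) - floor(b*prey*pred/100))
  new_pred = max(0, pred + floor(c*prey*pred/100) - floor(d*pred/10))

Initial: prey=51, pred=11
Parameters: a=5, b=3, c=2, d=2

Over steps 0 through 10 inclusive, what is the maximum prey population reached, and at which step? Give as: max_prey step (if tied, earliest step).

Answer: 60 1

Derivation:
Step 1: prey: 51+25-16=60; pred: 11+11-2=20
Step 2: prey: 60+30-36=54; pred: 20+24-4=40
Step 3: prey: 54+27-64=17; pred: 40+43-8=75
Step 4: prey: 17+8-38=0; pred: 75+25-15=85
Step 5: prey: 0+0-0=0; pred: 85+0-17=68
Step 6: prey: 0+0-0=0; pred: 68+0-13=55
Step 7: prey: 0+0-0=0; pred: 55+0-11=44
Step 8: prey: 0+0-0=0; pred: 44+0-8=36
Step 9: prey: 0+0-0=0; pred: 36+0-7=29
Step 10: prey: 0+0-0=0; pred: 29+0-5=24
Max prey = 60 at step 1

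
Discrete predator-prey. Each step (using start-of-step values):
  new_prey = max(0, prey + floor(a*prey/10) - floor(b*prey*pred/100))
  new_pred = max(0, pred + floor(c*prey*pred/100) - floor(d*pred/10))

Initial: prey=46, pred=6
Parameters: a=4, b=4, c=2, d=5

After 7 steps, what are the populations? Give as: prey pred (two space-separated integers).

Step 1: prey: 46+18-11=53; pred: 6+5-3=8
Step 2: prey: 53+21-16=58; pred: 8+8-4=12
Step 3: prey: 58+23-27=54; pred: 12+13-6=19
Step 4: prey: 54+21-41=34; pred: 19+20-9=30
Step 5: prey: 34+13-40=7; pred: 30+20-15=35
Step 6: prey: 7+2-9=0; pred: 35+4-17=22
Step 7: prey: 0+0-0=0; pred: 22+0-11=11

Answer: 0 11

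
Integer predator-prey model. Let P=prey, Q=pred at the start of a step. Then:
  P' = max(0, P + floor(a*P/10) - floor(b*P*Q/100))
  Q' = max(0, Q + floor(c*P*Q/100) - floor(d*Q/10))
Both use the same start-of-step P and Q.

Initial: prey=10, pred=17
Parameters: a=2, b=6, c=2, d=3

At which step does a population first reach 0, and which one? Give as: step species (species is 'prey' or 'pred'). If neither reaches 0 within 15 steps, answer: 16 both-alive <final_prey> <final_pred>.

Step 1: prey: 10+2-10=2; pred: 17+3-5=15
Step 2: prey: 2+0-1=1; pred: 15+0-4=11
Step 3: prey: 1+0-0=1; pred: 11+0-3=8
Step 4: prey: 1+0-0=1; pred: 8+0-2=6
Step 5: prey: 1+0-0=1; pred: 6+0-1=5
Step 6: prey: 1+0-0=1; pred: 5+0-1=4
Step 7: prey: 1+0-0=1; pred: 4+0-1=3
Step 8: prey: 1+0-0=1; pred: 3+0-0=3
Steps 9-15: state stable at prey=1, pred=3 (no change)
No extinction within 15 steps

Answer: 16 both-alive 1 3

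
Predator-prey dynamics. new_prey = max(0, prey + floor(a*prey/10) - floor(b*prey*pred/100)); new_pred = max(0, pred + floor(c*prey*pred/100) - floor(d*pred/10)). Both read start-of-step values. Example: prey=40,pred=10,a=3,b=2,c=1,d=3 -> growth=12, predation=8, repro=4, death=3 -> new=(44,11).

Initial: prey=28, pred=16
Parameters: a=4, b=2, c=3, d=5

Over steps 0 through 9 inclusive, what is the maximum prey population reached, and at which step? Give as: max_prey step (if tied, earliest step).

Step 1: prey: 28+11-8=31; pred: 16+13-8=21
Step 2: prey: 31+12-13=30; pred: 21+19-10=30
Step 3: prey: 30+12-18=24; pred: 30+27-15=42
Step 4: prey: 24+9-20=13; pred: 42+30-21=51
Step 5: prey: 13+5-13=5; pred: 51+19-25=45
Step 6: prey: 5+2-4=3; pred: 45+6-22=29
Step 7: prey: 3+1-1=3; pred: 29+2-14=17
Step 8: prey: 3+1-1=3; pred: 17+1-8=10
Step 9: prey: 3+1-0=4; pred: 10+0-5=5
Max prey = 31 at step 1

Answer: 31 1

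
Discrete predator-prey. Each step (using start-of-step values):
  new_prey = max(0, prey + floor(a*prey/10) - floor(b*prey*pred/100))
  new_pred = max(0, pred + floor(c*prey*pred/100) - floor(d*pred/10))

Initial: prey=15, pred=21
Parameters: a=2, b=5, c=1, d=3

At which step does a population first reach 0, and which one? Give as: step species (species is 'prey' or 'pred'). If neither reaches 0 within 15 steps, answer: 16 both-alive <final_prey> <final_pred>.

Step 1: prey: 15+3-15=3; pred: 21+3-6=18
Step 2: prey: 3+0-2=1; pred: 18+0-5=13
Step 3: prey: 1+0-0=1; pred: 13+0-3=10
Step 4: prey: 1+0-0=1; pred: 10+0-3=7
Step 5: prey: 1+0-0=1; pred: 7+0-2=5
Step 6: prey: 1+0-0=1; pred: 5+0-1=4
Step 7: prey: 1+0-0=1; pred: 4+0-1=3
Step 8: prey: 1+0-0=1; pred: 3+0-0=3
Steps 9-15: state stable at prey=1, pred=3 (no change)
No extinction within 15 steps

Answer: 16 both-alive 1 3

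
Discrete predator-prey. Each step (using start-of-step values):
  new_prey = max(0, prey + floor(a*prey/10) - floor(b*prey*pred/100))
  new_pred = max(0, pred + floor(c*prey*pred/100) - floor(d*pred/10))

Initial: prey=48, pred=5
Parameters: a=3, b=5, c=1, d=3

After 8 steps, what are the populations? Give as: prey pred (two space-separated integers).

Step 1: prey: 48+14-12=50; pred: 5+2-1=6
Step 2: prey: 50+15-15=50; pred: 6+3-1=8
Step 3: prey: 50+15-20=45; pred: 8+4-2=10
Step 4: prey: 45+13-22=36; pred: 10+4-3=11
Step 5: prey: 36+10-19=27; pred: 11+3-3=11
Step 6: prey: 27+8-14=21; pred: 11+2-3=10
Step 7: prey: 21+6-10=17; pred: 10+2-3=9
Step 8: prey: 17+5-7=15; pred: 9+1-2=8

Answer: 15 8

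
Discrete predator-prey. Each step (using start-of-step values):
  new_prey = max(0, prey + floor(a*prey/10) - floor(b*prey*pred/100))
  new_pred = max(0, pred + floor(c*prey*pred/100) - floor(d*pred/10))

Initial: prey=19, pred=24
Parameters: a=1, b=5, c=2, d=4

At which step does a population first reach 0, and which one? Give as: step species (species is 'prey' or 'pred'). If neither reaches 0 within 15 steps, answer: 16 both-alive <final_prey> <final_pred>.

Answer: 1 prey

Derivation:
Step 1: prey: 19+1-22=0; pred: 24+9-9=24
First extinction: prey at step 1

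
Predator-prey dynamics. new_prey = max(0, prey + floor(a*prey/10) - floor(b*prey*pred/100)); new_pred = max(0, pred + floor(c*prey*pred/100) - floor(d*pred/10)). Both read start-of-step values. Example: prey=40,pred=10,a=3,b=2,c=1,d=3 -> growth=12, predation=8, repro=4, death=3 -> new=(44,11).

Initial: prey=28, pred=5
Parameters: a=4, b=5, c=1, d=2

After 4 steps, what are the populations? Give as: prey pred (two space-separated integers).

Answer: 47 6

Derivation:
Step 1: prey: 28+11-7=32; pred: 5+1-1=5
Step 2: prey: 32+12-8=36; pred: 5+1-1=5
Step 3: prey: 36+14-9=41; pred: 5+1-1=5
Step 4: prey: 41+16-10=47; pred: 5+2-1=6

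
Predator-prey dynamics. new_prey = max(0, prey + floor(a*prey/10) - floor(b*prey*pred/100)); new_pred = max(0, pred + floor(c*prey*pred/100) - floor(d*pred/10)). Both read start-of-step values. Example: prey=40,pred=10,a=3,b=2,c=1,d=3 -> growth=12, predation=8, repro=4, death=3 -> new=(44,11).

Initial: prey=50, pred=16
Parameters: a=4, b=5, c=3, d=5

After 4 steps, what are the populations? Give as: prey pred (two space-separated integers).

Step 1: prey: 50+20-40=30; pred: 16+24-8=32
Step 2: prey: 30+12-48=0; pred: 32+28-16=44
Step 3: prey: 0+0-0=0; pred: 44+0-22=22
Step 4: prey: 0+0-0=0; pred: 22+0-11=11

Answer: 0 11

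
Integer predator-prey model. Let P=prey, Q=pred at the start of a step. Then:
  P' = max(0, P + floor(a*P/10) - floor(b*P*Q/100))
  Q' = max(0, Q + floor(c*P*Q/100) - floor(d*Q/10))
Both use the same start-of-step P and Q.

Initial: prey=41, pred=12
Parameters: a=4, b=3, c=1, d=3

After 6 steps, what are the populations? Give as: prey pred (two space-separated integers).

Answer: 24 21

Derivation:
Step 1: prey: 41+16-14=43; pred: 12+4-3=13
Step 2: prey: 43+17-16=44; pred: 13+5-3=15
Step 3: prey: 44+17-19=42; pred: 15+6-4=17
Step 4: prey: 42+16-21=37; pred: 17+7-5=19
Step 5: prey: 37+14-21=30; pred: 19+7-5=21
Step 6: prey: 30+12-18=24; pred: 21+6-6=21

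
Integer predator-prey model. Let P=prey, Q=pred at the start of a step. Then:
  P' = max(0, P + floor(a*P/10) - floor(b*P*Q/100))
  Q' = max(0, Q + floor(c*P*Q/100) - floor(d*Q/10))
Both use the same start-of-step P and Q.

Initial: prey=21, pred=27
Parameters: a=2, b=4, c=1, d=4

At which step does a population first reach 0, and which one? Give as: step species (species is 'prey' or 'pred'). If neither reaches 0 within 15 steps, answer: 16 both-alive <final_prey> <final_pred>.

Step 1: prey: 21+4-22=3; pred: 27+5-10=22
Step 2: prey: 3+0-2=1; pred: 22+0-8=14
Step 3: prey: 1+0-0=1; pred: 14+0-5=9
Step 4: prey: 1+0-0=1; pred: 9+0-3=6
Step 5: prey: 1+0-0=1; pred: 6+0-2=4
Step 6: prey: 1+0-0=1; pred: 4+0-1=3
Step 7: prey: 1+0-0=1; pred: 3+0-1=2
Step 8: prey: 1+0-0=1; pred: 2+0-0=2
Steps 9-15: state stable at prey=1, pred=2 (no change)
No extinction within 15 steps

Answer: 16 both-alive 1 2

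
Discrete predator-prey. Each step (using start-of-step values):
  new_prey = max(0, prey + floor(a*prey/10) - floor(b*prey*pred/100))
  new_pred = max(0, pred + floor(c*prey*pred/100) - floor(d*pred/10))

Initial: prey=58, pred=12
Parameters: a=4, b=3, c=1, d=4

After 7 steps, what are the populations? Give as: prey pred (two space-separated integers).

Answer: 15 16

Derivation:
Step 1: prey: 58+23-20=61; pred: 12+6-4=14
Step 2: prey: 61+24-25=60; pred: 14+8-5=17
Step 3: prey: 60+24-30=54; pred: 17+10-6=21
Step 4: prey: 54+21-34=41; pred: 21+11-8=24
Step 5: prey: 41+16-29=28; pred: 24+9-9=24
Step 6: prey: 28+11-20=19; pred: 24+6-9=21
Step 7: prey: 19+7-11=15; pred: 21+3-8=16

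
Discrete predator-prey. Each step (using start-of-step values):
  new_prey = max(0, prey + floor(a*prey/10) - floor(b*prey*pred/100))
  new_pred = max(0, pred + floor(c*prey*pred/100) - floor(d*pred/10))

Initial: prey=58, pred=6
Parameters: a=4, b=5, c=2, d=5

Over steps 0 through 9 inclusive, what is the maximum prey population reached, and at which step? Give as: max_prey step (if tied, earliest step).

Answer: 64 1

Derivation:
Step 1: prey: 58+23-17=64; pred: 6+6-3=9
Step 2: prey: 64+25-28=61; pred: 9+11-4=16
Step 3: prey: 61+24-48=37; pred: 16+19-8=27
Step 4: prey: 37+14-49=2; pred: 27+19-13=33
Step 5: prey: 2+0-3=0; pred: 33+1-16=18
Step 6: prey: 0+0-0=0; pred: 18+0-9=9
Step 7: prey: 0+0-0=0; pred: 9+0-4=5
Step 8: prey: 0+0-0=0; pred: 5+0-2=3
Step 9: prey: 0+0-0=0; pred: 3+0-1=2
Max prey = 64 at step 1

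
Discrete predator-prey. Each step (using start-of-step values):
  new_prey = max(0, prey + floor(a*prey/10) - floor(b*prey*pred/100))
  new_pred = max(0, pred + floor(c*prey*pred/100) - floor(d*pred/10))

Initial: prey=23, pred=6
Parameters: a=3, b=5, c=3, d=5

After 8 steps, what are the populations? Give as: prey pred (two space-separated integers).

Step 1: prey: 23+6-6=23; pred: 6+4-3=7
Step 2: prey: 23+6-8=21; pred: 7+4-3=8
Step 3: prey: 21+6-8=19; pred: 8+5-4=9
Step 4: prey: 19+5-8=16; pred: 9+5-4=10
Step 5: prey: 16+4-8=12; pred: 10+4-5=9
Step 6: prey: 12+3-5=10; pred: 9+3-4=8
Step 7: prey: 10+3-4=9; pred: 8+2-4=6
Step 8: prey: 9+2-2=9; pred: 6+1-3=4

Answer: 9 4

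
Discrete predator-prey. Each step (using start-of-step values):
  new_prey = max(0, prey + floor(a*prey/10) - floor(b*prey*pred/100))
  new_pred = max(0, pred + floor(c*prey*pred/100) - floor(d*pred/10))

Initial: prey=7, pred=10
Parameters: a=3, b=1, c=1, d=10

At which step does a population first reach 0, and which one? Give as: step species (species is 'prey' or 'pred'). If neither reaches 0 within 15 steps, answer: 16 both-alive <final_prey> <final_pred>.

Step 1: prey: 7+2-0=9; pred: 10+0-10=0
First extinction: pred at step 1

Answer: 1 pred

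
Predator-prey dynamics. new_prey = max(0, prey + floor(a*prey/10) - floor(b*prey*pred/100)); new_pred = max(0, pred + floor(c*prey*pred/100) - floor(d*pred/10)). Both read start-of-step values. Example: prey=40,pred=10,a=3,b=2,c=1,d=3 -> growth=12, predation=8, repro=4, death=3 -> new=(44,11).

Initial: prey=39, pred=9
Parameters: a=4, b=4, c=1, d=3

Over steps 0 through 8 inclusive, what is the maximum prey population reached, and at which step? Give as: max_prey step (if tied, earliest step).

Answer: 40 1

Derivation:
Step 1: prey: 39+15-14=40; pred: 9+3-2=10
Step 2: prey: 40+16-16=40; pred: 10+4-3=11
Step 3: prey: 40+16-17=39; pred: 11+4-3=12
Step 4: prey: 39+15-18=36; pred: 12+4-3=13
Step 5: prey: 36+14-18=32; pred: 13+4-3=14
Step 6: prey: 32+12-17=27; pred: 14+4-4=14
Step 7: prey: 27+10-15=22; pred: 14+3-4=13
Step 8: prey: 22+8-11=19; pred: 13+2-3=12
Max prey = 40 at step 1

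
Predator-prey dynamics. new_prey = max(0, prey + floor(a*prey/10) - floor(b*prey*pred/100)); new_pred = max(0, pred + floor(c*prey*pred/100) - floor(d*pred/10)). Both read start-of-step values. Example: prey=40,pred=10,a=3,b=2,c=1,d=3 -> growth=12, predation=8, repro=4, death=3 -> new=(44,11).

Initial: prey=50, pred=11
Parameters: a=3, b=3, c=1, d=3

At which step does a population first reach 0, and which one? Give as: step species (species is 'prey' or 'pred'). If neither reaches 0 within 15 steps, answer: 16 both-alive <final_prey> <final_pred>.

Answer: 16 both-alive 21 3

Derivation:
Step 1: prey: 50+15-16=49; pred: 11+5-3=13
Step 2: prey: 49+14-19=44; pred: 13+6-3=16
Step 3: prey: 44+13-21=36; pred: 16+7-4=19
Step 4: prey: 36+10-20=26; pred: 19+6-5=20
Step 5: prey: 26+7-15=18; pred: 20+5-6=19
Step 6: prey: 18+5-10=13; pred: 19+3-5=17
Step 7: prey: 13+3-6=10; pred: 17+2-5=14
Step 8: prey: 10+3-4=9; pred: 14+1-4=11
Step 9: prey: 9+2-2=9; pred: 11+0-3=8
Step 10: prey: 9+2-2=9; pred: 8+0-2=6
Step 11: prey: 9+2-1=10; pred: 6+0-1=5
Step 12: prey: 10+3-1=12; pred: 5+0-1=4
Step 13: prey: 12+3-1=14; pred: 4+0-1=3
Step 14: prey: 14+4-1=17; pred: 3+0-0=3
Step 15: prey: 17+5-1=21; pred: 3+0-0=3
No extinction within 15 steps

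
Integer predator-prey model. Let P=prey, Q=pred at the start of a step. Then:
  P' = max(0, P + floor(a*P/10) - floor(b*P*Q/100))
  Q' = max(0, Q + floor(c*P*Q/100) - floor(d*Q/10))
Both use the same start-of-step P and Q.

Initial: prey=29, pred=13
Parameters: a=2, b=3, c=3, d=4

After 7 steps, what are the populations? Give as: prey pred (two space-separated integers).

Answer: 2 5

Derivation:
Step 1: prey: 29+5-11=23; pred: 13+11-5=19
Step 2: prey: 23+4-13=14; pred: 19+13-7=25
Step 3: prey: 14+2-10=6; pred: 25+10-10=25
Step 4: prey: 6+1-4=3; pred: 25+4-10=19
Step 5: prey: 3+0-1=2; pred: 19+1-7=13
Step 6: prey: 2+0-0=2; pred: 13+0-5=8
Step 7: prey: 2+0-0=2; pred: 8+0-3=5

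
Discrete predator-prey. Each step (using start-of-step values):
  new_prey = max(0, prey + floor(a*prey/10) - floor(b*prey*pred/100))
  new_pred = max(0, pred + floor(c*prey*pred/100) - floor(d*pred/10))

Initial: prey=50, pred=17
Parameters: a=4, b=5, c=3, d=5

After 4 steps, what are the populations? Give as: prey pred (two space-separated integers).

Step 1: prey: 50+20-42=28; pred: 17+25-8=34
Step 2: prey: 28+11-47=0; pred: 34+28-17=45
Step 3: prey: 0+0-0=0; pred: 45+0-22=23
Step 4: prey: 0+0-0=0; pred: 23+0-11=12

Answer: 0 12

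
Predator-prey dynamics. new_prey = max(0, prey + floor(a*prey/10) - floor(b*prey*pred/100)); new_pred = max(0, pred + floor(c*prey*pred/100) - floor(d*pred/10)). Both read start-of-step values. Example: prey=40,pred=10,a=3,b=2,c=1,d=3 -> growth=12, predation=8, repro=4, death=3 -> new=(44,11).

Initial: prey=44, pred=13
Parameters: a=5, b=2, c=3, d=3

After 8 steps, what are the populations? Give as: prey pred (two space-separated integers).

Step 1: prey: 44+22-11=55; pred: 13+17-3=27
Step 2: prey: 55+27-29=53; pred: 27+44-8=63
Step 3: prey: 53+26-66=13; pred: 63+100-18=145
Step 4: prey: 13+6-37=0; pred: 145+56-43=158
Step 5: prey: 0+0-0=0; pred: 158+0-47=111
Step 6: prey: 0+0-0=0; pred: 111+0-33=78
Step 7: prey: 0+0-0=0; pred: 78+0-23=55
Step 8: prey: 0+0-0=0; pred: 55+0-16=39

Answer: 0 39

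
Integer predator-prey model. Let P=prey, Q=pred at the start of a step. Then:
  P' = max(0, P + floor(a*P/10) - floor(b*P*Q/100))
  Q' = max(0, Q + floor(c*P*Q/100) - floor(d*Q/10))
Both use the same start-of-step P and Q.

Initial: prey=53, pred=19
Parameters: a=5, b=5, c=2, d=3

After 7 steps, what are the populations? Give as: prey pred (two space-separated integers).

Answer: 0 9

Derivation:
Step 1: prey: 53+26-50=29; pred: 19+20-5=34
Step 2: prey: 29+14-49=0; pred: 34+19-10=43
Step 3: prey: 0+0-0=0; pred: 43+0-12=31
Step 4: prey: 0+0-0=0; pred: 31+0-9=22
Step 5: prey: 0+0-0=0; pred: 22+0-6=16
Step 6: prey: 0+0-0=0; pred: 16+0-4=12
Step 7: prey: 0+0-0=0; pred: 12+0-3=9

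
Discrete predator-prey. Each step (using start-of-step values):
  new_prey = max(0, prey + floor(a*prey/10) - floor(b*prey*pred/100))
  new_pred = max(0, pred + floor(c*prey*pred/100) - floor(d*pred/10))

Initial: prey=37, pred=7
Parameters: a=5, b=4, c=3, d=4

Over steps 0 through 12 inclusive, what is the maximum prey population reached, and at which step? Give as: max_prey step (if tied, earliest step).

Answer: 46 2

Derivation:
Step 1: prey: 37+18-10=45; pred: 7+7-2=12
Step 2: prey: 45+22-21=46; pred: 12+16-4=24
Step 3: prey: 46+23-44=25; pred: 24+33-9=48
Step 4: prey: 25+12-48=0; pred: 48+36-19=65
Step 5: prey: 0+0-0=0; pred: 65+0-26=39
Step 6: prey: 0+0-0=0; pred: 39+0-15=24
Step 7: prey: 0+0-0=0; pred: 24+0-9=15
Step 8: prey: 0+0-0=0; pred: 15+0-6=9
Step 9: prey: 0+0-0=0; pred: 9+0-3=6
Step 10: prey: 0+0-0=0; pred: 6+0-2=4
Step 11: prey: 0+0-0=0; pred: 4+0-1=3
Step 12: prey: 0+0-0=0; pred: 3+0-1=2
Max prey = 46 at step 2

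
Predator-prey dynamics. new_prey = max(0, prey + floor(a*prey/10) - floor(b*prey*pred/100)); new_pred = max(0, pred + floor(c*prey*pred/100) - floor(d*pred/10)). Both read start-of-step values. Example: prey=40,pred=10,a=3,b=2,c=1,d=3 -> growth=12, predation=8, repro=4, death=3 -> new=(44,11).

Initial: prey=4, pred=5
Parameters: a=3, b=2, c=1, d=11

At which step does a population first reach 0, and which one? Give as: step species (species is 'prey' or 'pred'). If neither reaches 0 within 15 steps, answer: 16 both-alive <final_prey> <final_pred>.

Answer: 1 pred

Derivation:
Step 1: prey: 4+1-0=5; pred: 5+0-5=0
First extinction: pred at step 1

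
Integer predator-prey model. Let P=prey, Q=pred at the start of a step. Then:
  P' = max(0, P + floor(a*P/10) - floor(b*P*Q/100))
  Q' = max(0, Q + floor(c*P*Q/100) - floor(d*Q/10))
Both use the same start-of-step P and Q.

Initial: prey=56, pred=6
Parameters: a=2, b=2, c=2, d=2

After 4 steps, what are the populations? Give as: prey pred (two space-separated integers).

Step 1: prey: 56+11-6=61; pred: 6+6-1=11
Step 2: prey: 61+12-13=60; pred: 11+13-2=22
Step 3: prey: 60+12-26=46; pred: 22+26-4=44
Step 4: prey: 46+9-40=15; pred: 44+40-8=76

Answer: 15 76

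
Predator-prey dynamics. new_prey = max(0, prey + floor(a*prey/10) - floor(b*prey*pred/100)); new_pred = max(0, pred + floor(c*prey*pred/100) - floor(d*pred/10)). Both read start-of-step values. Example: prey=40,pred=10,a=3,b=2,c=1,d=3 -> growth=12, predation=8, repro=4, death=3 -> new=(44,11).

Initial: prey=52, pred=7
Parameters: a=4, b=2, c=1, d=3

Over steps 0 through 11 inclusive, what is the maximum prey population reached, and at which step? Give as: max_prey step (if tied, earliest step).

Step 1: prey: 52+20-7=65; pred: 7+3-2=8
Step 2: prey: 65+26-10=81; pred: 8+5-2=11
Step 3: prey: 81+32-17=96; pred: 11+8-3=16
Step 4: prey: 96+38-30=104; pred: 16+15-4=27
Step 5: prey: 104+41-56=89; pred: 27+28-8=47
Step 6: prey: 89+35-83=41; pred: 47+41-14=74
Step 7: prey: 41+16-60=0; pred: 74+30-22=82
Step 8: prey: 0+0-0=0; pred: 82+0-24=58
Step 9: prey: 0+0-0=0; pred: 58+0-17=41
Step 10: prey: 0+0-0=0; pred: 41+0-12=29
Step 11: prey: 0+0-0=0; pred: 29+0-8=21
Max prey = 104 at step 4

Answer: 104 4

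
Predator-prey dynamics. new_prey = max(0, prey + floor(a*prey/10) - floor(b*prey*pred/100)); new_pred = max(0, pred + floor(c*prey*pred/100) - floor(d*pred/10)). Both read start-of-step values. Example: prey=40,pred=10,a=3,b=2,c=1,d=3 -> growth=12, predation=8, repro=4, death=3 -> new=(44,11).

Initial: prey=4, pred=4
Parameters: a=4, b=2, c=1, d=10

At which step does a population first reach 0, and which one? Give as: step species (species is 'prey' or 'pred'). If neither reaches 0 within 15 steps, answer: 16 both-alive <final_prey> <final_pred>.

Answer: 1 pred

Derivation:
Step 1: prey: 4+1-0=5; pred: 4+0-4=0
First extinction: pred at step 1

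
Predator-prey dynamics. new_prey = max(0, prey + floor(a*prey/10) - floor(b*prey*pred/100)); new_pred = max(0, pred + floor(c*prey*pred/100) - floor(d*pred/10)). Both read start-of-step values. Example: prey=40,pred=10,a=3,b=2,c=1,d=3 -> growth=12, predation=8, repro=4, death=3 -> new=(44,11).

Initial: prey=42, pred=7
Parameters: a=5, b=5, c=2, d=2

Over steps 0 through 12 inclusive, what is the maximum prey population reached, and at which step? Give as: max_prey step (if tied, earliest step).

Answer: 49 1

Derivation:
Step 1: prey: 42+21-14=49; pred: 7+5-1=11
Step 2: prey: 49+24-26=47; pred: 11+10-2=19
Step 3: prey: 47+23-44=26; pred: 19+17-3=33
Step 4: prey: 26+13-42=0; pred: 33+17-6=44
Step 5: prey: 0+0-0=0; pred: 44+0-8=36
Step 6: prey: 0+0-0=0; pred: 36+0-7=29
Step 7: prey: 0+0-0=0; pred: 29+0-5=24
Step 8: prey: 0+0-0=0; pred: 24+0-4=20
Step 9: prey: 0+0-0=0; pred: 20+0-4=16
Step 10: prey: 0+0-0=0; pred: 16+0-3=13
Step 11: prey: 0+0-0=0; pred: 13+0-2=11
Step 12: prey: 0+0-0=0; pred: 11+0-2=9
Max prey = 49 at step 1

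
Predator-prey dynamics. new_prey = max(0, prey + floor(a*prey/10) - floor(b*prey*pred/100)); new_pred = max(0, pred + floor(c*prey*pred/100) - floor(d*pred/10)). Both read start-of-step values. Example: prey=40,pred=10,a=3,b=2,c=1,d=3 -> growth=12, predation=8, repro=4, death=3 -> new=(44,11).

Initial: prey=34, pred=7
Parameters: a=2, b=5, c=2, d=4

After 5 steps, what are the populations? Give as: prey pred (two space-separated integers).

Answer: 6 7

Derivation:
Step 1: prey: 34+6-11=29; pred: 7+4-2=9
Step 2: prey: 29+5-13=21; pred: 9+5-3=11
Step 3: prey: 21+4-11=14; pred: 11+4-4=11
Step 4: prey: 14+2-7=9; pred: 11+3-4=10
Step 5: prey: 9+1-4=6; pred: 10+1-4=7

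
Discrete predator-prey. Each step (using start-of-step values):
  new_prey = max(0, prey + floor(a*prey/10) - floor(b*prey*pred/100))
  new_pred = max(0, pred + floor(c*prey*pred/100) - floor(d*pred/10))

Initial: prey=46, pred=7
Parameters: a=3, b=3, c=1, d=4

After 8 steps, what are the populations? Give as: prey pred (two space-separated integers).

Answer: 36 15

Derivation:
Step 1: prey: 46+13-9=50; pred: 7+3-2=8
Step 2: prey: 50+15-12=53; pred: 8+4-3=9
Step 3: prey: 53+15-14=54; pred: 9+4-3=10
Step 4: prey: 54+16-16=54; pred: 10+5-4=11
Step 5: prey: 54+16-17=53; pred: 11+5-4=12
Step 6: prey: 53+15-19=49; pred: 12+6-4=14
Step 7: prey: 49+14-20=43; pred: 14+6-5=15
Step 8: prey: 43+12-19=36; pred: 15+6-6=15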